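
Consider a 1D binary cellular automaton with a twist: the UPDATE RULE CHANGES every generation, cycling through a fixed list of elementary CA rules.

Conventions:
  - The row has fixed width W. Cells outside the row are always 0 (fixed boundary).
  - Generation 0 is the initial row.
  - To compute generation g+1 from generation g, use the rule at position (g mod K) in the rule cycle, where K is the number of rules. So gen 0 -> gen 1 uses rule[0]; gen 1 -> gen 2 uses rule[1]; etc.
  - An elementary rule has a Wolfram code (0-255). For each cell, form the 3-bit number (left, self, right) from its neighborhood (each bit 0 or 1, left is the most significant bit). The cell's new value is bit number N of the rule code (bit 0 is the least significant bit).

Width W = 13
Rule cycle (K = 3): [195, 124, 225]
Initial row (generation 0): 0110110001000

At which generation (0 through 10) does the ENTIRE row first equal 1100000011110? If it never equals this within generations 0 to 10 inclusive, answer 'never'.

Answer: never

Derivation:
Gen 0: 0110110001000
Gen 1 (rule 195): 1010010110011
Gen 2 (rule 124): 1111011111011
Gen 3 (rule 225): 0111101111101
Gen 4 (rule 195): 1011100111100
Gen 5 (rule 124): 1110110100110
Gen 6 (rule 225): 0111011000010
Gen 7 (rule 195): 1011001011100
Gen 8 (rule 124): 1111101110110
Gen 9 (rule 225): 0111110111010
Gen 10 (rule 195): 1011110011000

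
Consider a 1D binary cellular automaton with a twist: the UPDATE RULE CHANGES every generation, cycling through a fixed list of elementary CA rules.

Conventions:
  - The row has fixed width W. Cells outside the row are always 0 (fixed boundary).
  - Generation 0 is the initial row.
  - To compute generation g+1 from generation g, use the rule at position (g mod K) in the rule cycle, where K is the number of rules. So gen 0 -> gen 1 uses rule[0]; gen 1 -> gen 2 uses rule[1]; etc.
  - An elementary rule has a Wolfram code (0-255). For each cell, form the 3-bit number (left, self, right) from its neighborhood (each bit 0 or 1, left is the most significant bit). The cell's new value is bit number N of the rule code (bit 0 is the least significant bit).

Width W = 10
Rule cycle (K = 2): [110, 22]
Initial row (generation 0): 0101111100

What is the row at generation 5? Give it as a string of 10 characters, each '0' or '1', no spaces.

Answer: 0110000111

Derivation:
Gen 0: 0101111100
Gen 1 (rule 110): 1111000100
Gen 2 (rule 22): 0000101110
Gen 3 (rule 110): 0001111010
Gen 4 (rule 22): 0010000011
Gen 5 (rule 110): 0110000111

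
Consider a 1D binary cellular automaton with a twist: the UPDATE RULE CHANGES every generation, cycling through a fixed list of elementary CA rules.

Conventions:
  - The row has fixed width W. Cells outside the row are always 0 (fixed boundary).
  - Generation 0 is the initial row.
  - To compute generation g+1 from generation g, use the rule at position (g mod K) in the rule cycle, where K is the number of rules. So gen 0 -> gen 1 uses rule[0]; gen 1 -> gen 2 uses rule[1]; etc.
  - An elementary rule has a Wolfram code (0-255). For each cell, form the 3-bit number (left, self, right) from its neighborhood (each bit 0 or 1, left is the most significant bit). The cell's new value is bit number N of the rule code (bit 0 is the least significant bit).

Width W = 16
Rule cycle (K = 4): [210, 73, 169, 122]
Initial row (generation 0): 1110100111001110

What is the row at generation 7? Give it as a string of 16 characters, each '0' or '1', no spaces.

Gen 0: 1110100111001110
Gen 1 (rule 210): 0110011011110111
Gen 2 (rule 73): 0110011010010101
Gen 3 (rule 169): 0100010100001010
Gen 4 (rule 122): 1010101010010101
Gen 5 (rule 210): 0000000001100000
Gen 6 (rule 73): 1111111101101111
Gen 7 (rule 169): 1111111011011110

Answer: 1111111011011110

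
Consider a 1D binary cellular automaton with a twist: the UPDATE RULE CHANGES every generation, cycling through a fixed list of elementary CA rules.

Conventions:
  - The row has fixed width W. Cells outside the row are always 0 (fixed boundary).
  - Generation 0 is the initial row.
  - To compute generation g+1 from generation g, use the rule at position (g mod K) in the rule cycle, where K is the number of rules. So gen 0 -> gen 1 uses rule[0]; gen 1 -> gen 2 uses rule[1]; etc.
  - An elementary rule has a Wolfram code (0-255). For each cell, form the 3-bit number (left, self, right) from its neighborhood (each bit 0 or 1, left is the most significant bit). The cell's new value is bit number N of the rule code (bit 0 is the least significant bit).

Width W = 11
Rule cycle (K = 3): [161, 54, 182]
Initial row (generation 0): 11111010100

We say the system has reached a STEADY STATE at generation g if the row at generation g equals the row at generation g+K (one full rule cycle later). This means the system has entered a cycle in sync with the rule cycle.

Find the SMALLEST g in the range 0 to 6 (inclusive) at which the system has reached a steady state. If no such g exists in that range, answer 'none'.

Gen 0: 11111010100
Gen 1 (rule 161): 01110101001
Gen 2 (rule 54): 10001111111
Gen 3 (rule 182): 11010111110
Gen 4 (rule 161): 00101011100
Gen 5 (rule 54): 01111100010
Gen 6 (rule 182): 10111010111
Gen 7 (rule 161): 01010101010
Gen 8 (rule 54): 11111111111
Gen 9 (rule 182): 01111111110

Answer: none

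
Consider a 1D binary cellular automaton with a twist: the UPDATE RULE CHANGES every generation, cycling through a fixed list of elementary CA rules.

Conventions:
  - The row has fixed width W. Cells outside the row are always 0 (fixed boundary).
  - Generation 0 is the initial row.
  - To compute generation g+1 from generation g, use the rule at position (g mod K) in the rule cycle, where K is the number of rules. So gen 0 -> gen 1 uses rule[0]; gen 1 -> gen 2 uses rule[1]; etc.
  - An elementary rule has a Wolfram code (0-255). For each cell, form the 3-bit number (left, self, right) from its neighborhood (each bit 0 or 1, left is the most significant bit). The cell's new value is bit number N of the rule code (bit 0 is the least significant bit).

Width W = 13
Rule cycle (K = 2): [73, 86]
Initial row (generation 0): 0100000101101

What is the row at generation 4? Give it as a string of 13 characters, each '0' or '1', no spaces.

Answer: 1100101101011

Derivation:
Gen 0: 0100000101101
Gen 1 (rule 73): 0001110001100
Gen 2 (rule 86): 0010011010110
Gen 3 (rule 73): 1000011000110
Gen 4 (rule 86): 1100101101011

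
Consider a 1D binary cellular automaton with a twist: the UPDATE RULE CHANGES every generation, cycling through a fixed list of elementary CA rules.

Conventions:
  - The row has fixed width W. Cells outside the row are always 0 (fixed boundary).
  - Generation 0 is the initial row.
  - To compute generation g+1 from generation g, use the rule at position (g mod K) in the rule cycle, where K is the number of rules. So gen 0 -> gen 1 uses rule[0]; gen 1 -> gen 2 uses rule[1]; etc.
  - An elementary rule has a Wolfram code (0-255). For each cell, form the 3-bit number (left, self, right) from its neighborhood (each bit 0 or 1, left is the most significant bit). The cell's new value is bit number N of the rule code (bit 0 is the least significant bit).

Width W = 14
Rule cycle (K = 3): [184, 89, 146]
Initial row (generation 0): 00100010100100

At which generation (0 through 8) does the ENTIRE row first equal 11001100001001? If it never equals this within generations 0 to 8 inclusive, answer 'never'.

Gen 0: 00100010100100
Gen 1 (rule 184): 00010001010010
Gen 2 (rule 89): 11001100001001
Gen 3 (rule 146): 00110010010110
Gen 4 (rule 184): 00101001001101
Gen 5 (rule 89): 10000100101100
Gen 6 (rule 146): 01001011000010
Gen 7 (rule 184): 00100110100001
Gen 8 (rule 89): 10010110011100

Answer: 2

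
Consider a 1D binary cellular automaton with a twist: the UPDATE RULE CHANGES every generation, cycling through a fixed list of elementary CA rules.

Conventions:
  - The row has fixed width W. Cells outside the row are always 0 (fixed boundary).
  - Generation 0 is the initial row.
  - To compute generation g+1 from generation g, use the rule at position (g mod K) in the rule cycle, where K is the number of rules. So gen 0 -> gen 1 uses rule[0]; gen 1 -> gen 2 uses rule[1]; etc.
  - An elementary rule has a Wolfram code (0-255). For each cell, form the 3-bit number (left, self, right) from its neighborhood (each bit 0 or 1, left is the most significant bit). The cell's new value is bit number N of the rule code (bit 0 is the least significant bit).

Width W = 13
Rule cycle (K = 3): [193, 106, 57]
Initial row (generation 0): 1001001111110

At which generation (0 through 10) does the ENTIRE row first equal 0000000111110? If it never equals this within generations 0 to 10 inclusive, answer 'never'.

Answer: 1

Derivation:
Gen 0: 1001001111110
Gen 1 (rule 193): 0000000111110
Gen 2 (rule 106): 0000001100010
Gen 3 (rule 57): 1111101011001
Gen 4 (rule 193): 0111100001000
Gen 5 (rule 106): 1100100010000
Gen 6 (rule 57): 1010011001111
Gen 7 (rule 193): 0000001000111
Gen 8 (rule 106): 0000010001101
Gen 9 (rule 57): 1111001101010
Gen 10 (rule 193): 0111000100000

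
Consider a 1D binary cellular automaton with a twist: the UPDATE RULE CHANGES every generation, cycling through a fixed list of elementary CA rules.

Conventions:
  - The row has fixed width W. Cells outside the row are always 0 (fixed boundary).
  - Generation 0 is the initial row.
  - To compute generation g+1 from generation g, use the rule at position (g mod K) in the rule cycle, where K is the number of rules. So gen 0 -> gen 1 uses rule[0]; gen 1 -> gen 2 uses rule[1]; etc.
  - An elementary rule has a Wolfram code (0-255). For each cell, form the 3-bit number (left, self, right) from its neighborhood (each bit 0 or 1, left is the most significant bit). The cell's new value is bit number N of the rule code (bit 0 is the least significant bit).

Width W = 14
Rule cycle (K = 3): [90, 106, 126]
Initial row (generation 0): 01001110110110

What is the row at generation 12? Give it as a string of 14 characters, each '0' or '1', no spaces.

Answer: 10110000000111

Derivation:
Gen 0: 01001110110110
Gen 1 (rule 90): 10111010110111
Gen 2 (rule 106): 01101101111101
Gen 3 (rule 126): 11111111000111
Gen 4 (rule 90): 10000001101101
Gen 5 (rule 106): 00000011111110
Gen 6 (rule 126): 00000110000011
Gen 7 (rule 90): 00001111000111
Gen 8 (rule 106): 00011001001101
Gen 9 (rule 126): 00111111111111
Gen 10 (rule 90): 01100000000001
Gen 11 (rule 106): 11100000000010
Gen 12 (rule 126): 10110000000111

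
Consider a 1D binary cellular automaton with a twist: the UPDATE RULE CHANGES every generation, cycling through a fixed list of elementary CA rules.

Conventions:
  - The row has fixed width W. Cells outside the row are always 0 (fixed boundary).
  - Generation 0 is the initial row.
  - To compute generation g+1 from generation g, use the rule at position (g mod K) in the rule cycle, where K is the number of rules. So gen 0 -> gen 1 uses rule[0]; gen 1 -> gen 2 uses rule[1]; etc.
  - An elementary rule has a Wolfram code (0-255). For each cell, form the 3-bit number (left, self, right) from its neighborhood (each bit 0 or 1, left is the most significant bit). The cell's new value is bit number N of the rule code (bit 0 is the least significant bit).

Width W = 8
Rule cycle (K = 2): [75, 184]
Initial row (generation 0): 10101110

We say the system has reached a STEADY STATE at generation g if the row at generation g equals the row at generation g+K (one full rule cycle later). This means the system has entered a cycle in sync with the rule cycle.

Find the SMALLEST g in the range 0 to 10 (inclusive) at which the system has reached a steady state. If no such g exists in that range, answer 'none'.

Answer: none

Derivation:
Gen 0: 10101110
Gen 1 (rule 75): 00001010
Gen 2 (rule 184): 00000101
Gen 3 (rule 75): 11111000
Gen 4 (rule 184): 11110100
Gen 5 (rule 75): 10010001
Gen 6 (rule 184): 01001000
Gen 7 (rule 75): 10010011
Gen 8 (rule 184): 01001010
Gen 9 (rule 75): 10010000
Gen 10 (rule 184): 01001000
Gen 11 (rule 75): 10010011
Gen 12 (rule 184): 01001010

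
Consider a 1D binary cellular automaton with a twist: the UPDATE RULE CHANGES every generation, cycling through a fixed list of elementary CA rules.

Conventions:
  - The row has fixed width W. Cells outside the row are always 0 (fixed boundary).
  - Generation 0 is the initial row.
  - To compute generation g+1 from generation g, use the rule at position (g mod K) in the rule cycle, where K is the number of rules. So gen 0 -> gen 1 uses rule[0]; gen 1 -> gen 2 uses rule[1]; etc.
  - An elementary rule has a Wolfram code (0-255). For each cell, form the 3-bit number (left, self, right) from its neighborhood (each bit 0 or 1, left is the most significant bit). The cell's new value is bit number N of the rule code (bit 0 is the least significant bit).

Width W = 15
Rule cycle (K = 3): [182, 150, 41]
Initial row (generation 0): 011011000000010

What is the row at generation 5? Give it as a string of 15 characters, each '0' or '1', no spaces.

Gen 0: 011011000000010
Gen 1 (rule 182): 100100100000111
Gen 2 (rule 150): 111111110001010
Gen 3 (rule 41): 100000000100100
Gen 4 (rule 182): 110000001111110
Gen 5 (rule 150): 001000010111101

Answer: 001000010111101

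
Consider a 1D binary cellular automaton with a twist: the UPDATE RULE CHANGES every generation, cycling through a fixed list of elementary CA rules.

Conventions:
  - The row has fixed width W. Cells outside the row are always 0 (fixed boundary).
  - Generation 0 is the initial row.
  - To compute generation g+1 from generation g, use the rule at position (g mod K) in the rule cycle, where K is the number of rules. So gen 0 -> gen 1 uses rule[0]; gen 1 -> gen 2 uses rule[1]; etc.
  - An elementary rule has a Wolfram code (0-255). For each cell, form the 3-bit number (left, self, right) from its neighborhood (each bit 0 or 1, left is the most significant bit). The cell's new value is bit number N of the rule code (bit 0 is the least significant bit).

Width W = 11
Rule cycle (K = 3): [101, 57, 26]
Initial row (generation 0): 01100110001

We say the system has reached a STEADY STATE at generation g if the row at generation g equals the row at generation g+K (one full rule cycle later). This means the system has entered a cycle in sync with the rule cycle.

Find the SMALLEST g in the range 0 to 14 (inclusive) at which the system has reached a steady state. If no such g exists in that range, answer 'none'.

Answer: 14

Derivation:
Gen 0: 01100110001
Gen 1 (rule 101): 00100010101
Gen 2 (rule 57): 10011001010
Gen 3 (rule 26): 01110110001
Gen 4 (rule 101): 00011010101
Gen 5 (rule 57): 11010101010
Gen 6 (rule 26): 10000000001
Gen 7 (rule 101): 10111111101
Gen 8 (rule 57): 01100000010
Gen 9 (rule 26): 11010000101
Gen 10 (rule 101): 01110110111
Gen 11 (rule 57): 01001101100
Gen 12 (rule 26): 10111001010
Gen 13 (rule 101): 11001001110
Gen 14 (rule 57): 10100101001
Gen 15 (rule 26): 00011000110
Gen 16 (rule 101): 11001010010
Gen 17 (rule 57): 10100101001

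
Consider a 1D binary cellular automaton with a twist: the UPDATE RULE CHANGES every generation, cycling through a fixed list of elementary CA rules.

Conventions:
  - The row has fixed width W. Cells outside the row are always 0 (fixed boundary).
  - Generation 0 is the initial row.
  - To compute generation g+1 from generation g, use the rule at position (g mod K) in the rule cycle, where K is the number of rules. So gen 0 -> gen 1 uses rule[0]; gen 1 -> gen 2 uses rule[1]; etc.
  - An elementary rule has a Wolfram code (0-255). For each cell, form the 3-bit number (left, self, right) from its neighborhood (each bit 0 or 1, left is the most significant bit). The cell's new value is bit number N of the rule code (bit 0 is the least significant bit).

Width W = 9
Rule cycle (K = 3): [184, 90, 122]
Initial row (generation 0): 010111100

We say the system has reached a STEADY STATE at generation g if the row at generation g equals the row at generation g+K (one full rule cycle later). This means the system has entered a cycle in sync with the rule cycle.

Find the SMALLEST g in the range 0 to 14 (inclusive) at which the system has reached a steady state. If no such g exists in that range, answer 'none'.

Gen 0: 010111100
Gen 1 (rule 184): 001111010
Gen 2 (rule 90): 011001001
Gen 3 (rule 122): 111110110
Gen 4 (rule 184): 111101101
Gen 5 (rule 90): 100101100
Gen 6 (rule 122): 011011110
Gen 7 (rule 184): 010111101
Gen 8 (rule 90): 100100100
Gen 9 (rule 122): 011011010
Gen 10 (rule 184): 010110101
Gen 11 (rule 90): 100110000
Gen 12 (rule 122): 011111000
Gen 13 (rule 184): 011110100
Gen 14 (rule 90): 110010010
Gen 15 (rule 122): 111101101
Gen 16 (rule 184): 111011010
Gen 17 (rule 90): 101011001

Answer: none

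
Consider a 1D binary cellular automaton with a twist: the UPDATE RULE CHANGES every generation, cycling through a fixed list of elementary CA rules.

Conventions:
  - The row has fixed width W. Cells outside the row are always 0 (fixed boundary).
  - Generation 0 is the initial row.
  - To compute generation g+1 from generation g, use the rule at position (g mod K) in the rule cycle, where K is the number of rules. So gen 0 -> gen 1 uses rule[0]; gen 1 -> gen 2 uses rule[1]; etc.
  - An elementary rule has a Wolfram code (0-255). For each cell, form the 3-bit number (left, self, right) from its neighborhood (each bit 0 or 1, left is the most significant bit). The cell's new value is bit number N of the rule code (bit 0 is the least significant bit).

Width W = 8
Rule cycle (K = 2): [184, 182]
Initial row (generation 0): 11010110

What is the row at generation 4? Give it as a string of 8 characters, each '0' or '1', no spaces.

Gen 0: 11010110
Gen 1 (rule 184): 10101101
Gen 2 (rule 182): 11110011
Gen 3 (rule 184): 11101010
Gen 4 (rule 182): 01011111

Answer: 01011111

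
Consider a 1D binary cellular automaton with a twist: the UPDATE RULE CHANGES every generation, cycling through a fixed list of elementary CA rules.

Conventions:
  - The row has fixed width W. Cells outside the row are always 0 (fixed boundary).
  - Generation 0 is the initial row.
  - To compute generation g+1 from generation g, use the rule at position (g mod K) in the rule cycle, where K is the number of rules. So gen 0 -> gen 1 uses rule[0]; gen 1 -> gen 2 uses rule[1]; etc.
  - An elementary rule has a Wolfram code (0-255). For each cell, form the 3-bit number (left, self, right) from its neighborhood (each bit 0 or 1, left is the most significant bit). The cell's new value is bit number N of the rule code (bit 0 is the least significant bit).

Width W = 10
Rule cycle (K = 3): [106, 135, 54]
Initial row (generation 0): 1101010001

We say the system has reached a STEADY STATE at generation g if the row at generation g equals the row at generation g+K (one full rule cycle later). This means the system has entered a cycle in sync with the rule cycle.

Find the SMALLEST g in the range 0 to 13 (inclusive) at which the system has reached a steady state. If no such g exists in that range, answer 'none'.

Gen 0: 1101010001
Gen 1 (rule 106): 1110100010
Gen 2 (rule 135): 0100101110
Gen 3 (rule 54): 1111110001
Gen 4 (rule 106): 1000010010
Gen 5 (rule 135): 1011110110
Gen 6 (rule 54): 1100001001
Gen 7 (rule 106): 1100010010
Gen 8 (rule 135): 0001110110
Gen 9 (rule 54): 0010001001
Gen 10 (rule 106): 0100010010
Gen 11 (rule 135): 1101110110
Gen 12 (rule 54): 0010001001
Gen 13 (rule 106): 0100010010
Gen 14 (rule 135): 1101110110
Gen 15 (rule 54): 0010001001
Gen 16 (rule 106): 0100010010

Answer: 9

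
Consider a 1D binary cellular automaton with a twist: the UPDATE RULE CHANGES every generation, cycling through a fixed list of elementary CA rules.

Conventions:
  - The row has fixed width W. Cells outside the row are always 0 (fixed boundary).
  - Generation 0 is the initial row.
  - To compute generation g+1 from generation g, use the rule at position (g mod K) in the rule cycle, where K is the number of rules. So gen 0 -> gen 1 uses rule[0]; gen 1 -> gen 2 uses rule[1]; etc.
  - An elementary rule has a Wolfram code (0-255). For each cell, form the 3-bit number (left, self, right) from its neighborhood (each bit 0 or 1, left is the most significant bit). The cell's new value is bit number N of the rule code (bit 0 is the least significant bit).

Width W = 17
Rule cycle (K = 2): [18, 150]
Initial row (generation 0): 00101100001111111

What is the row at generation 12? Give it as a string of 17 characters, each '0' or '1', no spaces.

Answer: 01111110110110111

Derivation:
Gen 0: 00101100001111111
Gen 1 (rule 18): 01000010010000000
Gen 2 (rule 150): 11100111111000000
Gen 3 (rule 18): 00011000000100000
Gen 4 (rule 150): 00100100001110000
Gen 5 (rule 18): 01011010010001000
Gen 6 (rule 150): 11000011111011100
Gen 7 (rule 18): 00100100000000010
Gen 8 (rule 150): 01111110000000111
Gen 9 (rule 18): 10000001000001000
Gen 10 (rule 150): 11000011100011100
Gen 11 (rule 18): 00100100010100010
Gen 12 (rule 150): 01111110110110111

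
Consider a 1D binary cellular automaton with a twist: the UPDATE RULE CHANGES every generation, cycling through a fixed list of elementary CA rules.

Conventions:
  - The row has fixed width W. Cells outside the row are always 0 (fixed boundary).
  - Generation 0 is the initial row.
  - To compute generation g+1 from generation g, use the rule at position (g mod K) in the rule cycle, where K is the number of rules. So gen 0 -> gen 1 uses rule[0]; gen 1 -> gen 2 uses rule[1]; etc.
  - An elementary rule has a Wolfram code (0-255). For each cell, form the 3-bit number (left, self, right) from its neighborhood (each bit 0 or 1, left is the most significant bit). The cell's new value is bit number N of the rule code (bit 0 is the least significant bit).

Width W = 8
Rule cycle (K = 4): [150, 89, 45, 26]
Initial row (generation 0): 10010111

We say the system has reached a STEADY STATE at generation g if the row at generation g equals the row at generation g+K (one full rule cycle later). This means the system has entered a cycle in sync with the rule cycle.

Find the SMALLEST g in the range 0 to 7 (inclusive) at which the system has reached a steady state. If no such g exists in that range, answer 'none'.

Answer: 5

Derivation:
Gen 0: 10010111
Gen 1 (rule 150): 11110010
Gen 2 (rule 89): 10011001
Gen 3 (rule 45): 10010001
Gen 4 (rule 26): 01101010
Gen 5 (rule 150): 10001011
Gen 6 (rule 89): 01100011
Gen 7 (rule 45): 01001010
Gen 8 (rule 26): 10110001
Gen 9 (rule 150): 10001011
Gen 10 (rule 89): 01100011
Gen 11 (rule 45): 01001010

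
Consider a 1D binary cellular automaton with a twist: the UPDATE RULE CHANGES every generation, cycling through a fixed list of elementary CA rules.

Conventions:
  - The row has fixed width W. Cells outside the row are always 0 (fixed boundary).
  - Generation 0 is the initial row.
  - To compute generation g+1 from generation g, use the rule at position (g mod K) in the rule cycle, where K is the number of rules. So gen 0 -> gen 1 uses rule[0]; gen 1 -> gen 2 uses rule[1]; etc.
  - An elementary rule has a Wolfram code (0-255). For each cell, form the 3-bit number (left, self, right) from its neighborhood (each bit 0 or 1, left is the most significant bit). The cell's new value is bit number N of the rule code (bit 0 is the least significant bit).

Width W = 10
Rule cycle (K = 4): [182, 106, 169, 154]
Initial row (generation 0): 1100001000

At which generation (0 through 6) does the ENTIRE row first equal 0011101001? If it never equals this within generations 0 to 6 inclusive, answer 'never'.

Answer: 5

Derivation:
Gen 0: 1100001000
Gen 1 (rule 182): 0010011100
Gen 2 (rule 106): 0100110100
Gen 3 (rule 169): 0000101001
Gen 4 (rule 154): 0001000110
Gen 5 (rule 182): 0011101001
Gen 6 (rule 106): 0110110010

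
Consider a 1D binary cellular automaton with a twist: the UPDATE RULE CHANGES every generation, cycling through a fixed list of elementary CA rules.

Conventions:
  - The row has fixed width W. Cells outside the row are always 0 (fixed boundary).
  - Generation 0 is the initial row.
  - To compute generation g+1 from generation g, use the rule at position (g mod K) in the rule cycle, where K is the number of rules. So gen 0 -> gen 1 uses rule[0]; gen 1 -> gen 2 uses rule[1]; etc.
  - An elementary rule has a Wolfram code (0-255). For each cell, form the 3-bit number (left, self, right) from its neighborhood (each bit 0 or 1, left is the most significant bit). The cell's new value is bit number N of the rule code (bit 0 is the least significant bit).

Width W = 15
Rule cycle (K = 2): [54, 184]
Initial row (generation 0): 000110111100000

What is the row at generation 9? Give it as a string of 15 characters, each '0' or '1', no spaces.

Answer: 100111111001110

Derivation:
Gen 0: 000110111100000
Gen 1 (rule 54): 001001000010000
Gen 2 (rule 184): 000100100001000
Gen 3 (rule 54): 001111110011100
Gen 4 (rule 184): 001111101011010
Gen 5 (rule 54): 010000011100111
Gen 6 (rule 184): 001000011010110
Gen 7 (rule 54): 011100100111001
Gen 8 (rule 184): 011010010110100
Gen 9 (rule 54): 100111111001110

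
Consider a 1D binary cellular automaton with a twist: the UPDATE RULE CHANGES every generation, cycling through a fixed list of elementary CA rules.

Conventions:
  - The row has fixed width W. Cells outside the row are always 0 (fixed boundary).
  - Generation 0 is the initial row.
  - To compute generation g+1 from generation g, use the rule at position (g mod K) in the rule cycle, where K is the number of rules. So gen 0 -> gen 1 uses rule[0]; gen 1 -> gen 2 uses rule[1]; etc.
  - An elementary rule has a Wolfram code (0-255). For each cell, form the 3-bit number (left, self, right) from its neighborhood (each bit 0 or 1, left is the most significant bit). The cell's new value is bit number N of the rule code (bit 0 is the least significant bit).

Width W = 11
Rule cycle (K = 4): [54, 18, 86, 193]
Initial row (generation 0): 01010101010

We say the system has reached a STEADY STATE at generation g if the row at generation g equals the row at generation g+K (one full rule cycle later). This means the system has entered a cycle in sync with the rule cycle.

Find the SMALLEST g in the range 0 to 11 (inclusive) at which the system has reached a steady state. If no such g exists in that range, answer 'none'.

Gen 0: 01010101010
Gen 1 (rule 54): 11111111111
Gen 2 (rule 18): 00000000000
Gen 3 (rule 86): 00000000000
Gen 4 (rule 193): 11111111111
Gen 5 (rule 54): 00000000000
Gen 6 (rule 18): 00000000000
Gen 7 (rule 86): 00000000000
Gen 8 (rule 193): 11111111111
Gen 9 (rule 54): 00000000000
Gen 10 (rule 18): 00000000000
Gen 11 (rule 86): 00000000000
Gen 12 (rule 193): 11111111111
Gen 13 (rule 54): 00000000000
Gen 14 (rule 18): 00000000000
Gen 15 (rule 86): 00000000000

Answer: 2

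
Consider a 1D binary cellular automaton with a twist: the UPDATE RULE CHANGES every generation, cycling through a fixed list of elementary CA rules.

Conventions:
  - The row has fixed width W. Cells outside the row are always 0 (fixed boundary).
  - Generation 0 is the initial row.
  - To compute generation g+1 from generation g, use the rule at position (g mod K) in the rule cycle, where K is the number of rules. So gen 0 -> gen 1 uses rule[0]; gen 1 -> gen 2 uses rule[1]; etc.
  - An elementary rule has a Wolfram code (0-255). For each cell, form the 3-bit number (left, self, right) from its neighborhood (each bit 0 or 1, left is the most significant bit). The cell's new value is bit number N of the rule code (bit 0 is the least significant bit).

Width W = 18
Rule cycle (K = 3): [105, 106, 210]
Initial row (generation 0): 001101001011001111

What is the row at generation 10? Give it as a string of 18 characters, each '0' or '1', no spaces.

Gen 0: 001101001011001111
Gen 1 (rule 105): 101110000111001001
Gen 2 (rule 106): 011010001101010010
Gen 3 (rule 210): 101001010100001101
Gen 4 (rule 105): 010000101001101110
Gen 5 (rule 106): 100001010011111010
Gen 6 (rule 210): 010010001101111001
Gen 7 (rule 105): 000000101111001000
Gen 8 (rule 106): 000001011001010000
Gen 9 (rule 210): 000010001110001000
Gen 10 (rule 105): 111000101010100011

Answer: 111000101010100011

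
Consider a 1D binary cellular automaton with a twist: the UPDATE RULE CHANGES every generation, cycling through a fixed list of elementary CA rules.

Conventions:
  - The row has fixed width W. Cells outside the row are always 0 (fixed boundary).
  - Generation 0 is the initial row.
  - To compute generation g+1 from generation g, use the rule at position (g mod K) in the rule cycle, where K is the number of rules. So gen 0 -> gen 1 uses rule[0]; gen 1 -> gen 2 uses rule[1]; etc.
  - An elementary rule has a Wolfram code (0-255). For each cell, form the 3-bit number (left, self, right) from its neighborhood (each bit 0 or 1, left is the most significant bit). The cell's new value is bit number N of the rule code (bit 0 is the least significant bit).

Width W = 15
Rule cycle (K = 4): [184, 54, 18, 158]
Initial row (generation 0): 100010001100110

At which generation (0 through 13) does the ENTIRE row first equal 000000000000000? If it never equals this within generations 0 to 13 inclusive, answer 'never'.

Answer: 3

Derivation:
Gen 0: 100010001100110
Gen 1 (rule 184): 010001001010101
Gen 2 (rule 54): 111011111111111
Gen 3 (rule 18): 000000000000000
Gen 4 (rule 158): 000000000000000
Gen 5 (rule 184): 000000000000000
Gen 6 (rule 54): 000000000000000
Gen 7 (rule 18): 000000000000000
Gen 8 (rule 158): 000000000000000
Gen 9 (rule 184): 000000000000000
Gen 10 (rule 54): 000000000000000
Gen 11 (rule 18): 000000000000000
Gen 12 (rule 158): 000000000000000
Gen 13 (rule 184): 000000000000000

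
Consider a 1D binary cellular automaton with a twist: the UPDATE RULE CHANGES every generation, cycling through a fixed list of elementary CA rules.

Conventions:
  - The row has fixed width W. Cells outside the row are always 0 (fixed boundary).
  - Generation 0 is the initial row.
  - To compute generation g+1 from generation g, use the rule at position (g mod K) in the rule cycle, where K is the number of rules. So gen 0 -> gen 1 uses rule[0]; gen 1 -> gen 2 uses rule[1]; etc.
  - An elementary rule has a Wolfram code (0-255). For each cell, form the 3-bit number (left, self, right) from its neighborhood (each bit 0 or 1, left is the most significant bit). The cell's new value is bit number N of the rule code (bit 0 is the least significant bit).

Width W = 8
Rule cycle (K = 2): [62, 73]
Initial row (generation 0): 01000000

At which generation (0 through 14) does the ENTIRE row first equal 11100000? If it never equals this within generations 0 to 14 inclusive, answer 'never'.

Gen 0: 01000000
Gen 1 (rule 62): 11100000
Gen 2 (rule 73): 10101111
Gen 3 (rule 62): 11111000
Gen 4 (rule 73): 10001011
Gen 5 (rule 62): 11011110
Gen 6 (rule 73): 11010010
Gen 7 (rule 62): 10111111
Gen 8 (rule 73): 00100001
Gen 9 (rule 62): 01110011
Gen 10 (rule 73): 01010011
Gen 11 (rule 62): 11111110
Gen 12 (rule 73): 10000010
Gen 13 (rule 62): 11000111
Gen 14 (rule 73): 11010101

Answer: 1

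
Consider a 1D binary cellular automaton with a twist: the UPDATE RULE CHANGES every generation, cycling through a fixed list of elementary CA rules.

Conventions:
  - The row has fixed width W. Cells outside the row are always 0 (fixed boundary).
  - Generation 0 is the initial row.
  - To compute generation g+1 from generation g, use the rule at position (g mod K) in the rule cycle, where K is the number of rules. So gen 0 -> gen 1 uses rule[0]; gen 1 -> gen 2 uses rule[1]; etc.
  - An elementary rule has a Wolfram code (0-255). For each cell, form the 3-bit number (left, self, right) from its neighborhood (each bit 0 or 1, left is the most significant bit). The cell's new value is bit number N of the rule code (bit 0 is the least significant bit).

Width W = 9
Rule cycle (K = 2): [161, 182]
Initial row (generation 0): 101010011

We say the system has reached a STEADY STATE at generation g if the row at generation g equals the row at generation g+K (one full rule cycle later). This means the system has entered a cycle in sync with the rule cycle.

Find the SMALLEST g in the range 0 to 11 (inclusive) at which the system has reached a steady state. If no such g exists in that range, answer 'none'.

Answer: 10

Derivation:
Gen 0: 101010011
Gen 1 (rule 161): 010100000
Gen 2 (rule 182): 111110000
Gen 3 (rule 161): 011100111
Gen 4 (rule 182): 101011010
Gen 5 (rule 161): 010100100
Gen 6 (rule 182): 111111110
Gen 7 (rule 161): 011111100
Gen 8 (rule 182): 101111010
Gen 9 (rule 161): 010110100
Gen 10 (rule 182): 111001110
Gen 11 (rule 161): 010000100
Gen 12 (rule 182): 111001110
Gen 13 (rule 161): 010000100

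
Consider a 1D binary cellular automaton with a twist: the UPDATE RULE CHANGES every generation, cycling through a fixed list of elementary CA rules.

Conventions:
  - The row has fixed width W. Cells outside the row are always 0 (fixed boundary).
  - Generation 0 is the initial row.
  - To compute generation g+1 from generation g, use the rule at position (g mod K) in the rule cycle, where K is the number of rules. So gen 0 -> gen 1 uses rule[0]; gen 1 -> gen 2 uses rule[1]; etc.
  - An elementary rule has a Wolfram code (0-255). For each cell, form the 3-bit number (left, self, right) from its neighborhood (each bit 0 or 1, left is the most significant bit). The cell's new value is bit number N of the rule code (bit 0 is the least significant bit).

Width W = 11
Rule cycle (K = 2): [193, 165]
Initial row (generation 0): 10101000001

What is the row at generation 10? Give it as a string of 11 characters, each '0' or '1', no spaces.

Answer: 00111110011

Derivation:
Gen 0: 10101000001
Gen 1 (rule 193): 00000011100
Gen 2 (rule 165): 11111001001
Gen 3 (rule 193): 01111000000
Gen 4 (rule 165): 00110011111
Gen 5 (rule 193): 10010001111
Gen 6 (rule 165): 10010100110
Gen 7 (rule 193): 00000000010
Gen 8 (rule 165): 11111111010
Gen 9 (rule 193): 01111111000
Gen 10 (rule 165): 00111110011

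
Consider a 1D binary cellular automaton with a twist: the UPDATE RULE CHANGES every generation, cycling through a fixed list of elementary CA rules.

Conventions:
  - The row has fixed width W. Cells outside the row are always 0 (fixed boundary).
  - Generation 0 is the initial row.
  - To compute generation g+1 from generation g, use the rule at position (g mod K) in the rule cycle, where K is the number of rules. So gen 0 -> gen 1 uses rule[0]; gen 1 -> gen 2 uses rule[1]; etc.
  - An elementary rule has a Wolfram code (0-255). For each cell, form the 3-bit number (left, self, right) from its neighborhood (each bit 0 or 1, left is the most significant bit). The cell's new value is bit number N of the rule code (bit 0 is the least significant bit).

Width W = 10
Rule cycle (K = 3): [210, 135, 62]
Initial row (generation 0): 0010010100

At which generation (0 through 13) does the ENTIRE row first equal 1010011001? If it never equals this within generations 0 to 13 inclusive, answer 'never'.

Answer: 3

Derivation:
Gen 0: 0010010100
Gen 1 (rule 210): 0101100010
Gen 2 (rule 135): 1100001110
Gen 3 (rule 62): 1010011001
Gen 4 (rule 210): 0001101110
Gen 5 (rule 135): 1110000100
Gen 6 (rule 62): 1001001110
Gen 7 (rule 210): 0110110111
Gen 8 (rule 135): 1000000010
Gen 9 (rule 62): 1100000111
Gen 10 (rule 210): 0110001011
Gen 11 (rule 135): 1000111000
Gen 12 (rule 62): 1101100100
Gen 13 (rule 210): 0100111010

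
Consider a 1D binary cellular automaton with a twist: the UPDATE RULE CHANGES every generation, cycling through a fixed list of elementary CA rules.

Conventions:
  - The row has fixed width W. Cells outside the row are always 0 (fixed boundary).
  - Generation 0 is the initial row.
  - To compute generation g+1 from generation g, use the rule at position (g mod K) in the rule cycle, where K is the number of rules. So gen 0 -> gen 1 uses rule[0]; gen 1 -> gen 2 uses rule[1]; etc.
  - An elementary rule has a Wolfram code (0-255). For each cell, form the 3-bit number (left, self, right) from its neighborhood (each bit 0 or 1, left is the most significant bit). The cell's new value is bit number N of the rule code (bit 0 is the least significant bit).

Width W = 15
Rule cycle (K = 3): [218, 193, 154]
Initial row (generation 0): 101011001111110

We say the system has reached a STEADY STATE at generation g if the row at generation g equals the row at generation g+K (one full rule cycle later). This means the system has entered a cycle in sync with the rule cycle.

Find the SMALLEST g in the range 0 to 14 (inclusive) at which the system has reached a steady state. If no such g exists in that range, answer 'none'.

Answer: 10

Derivation:
Gen 0: 101011001111110
Gen 1 (rule 218): 000011111111111
Gen 2 (rule 193): 111001111111111
Gen 3 (rule 154): 110111111111110
Gen 4 (rule 218): 110111111111111
Gen 5 (rule 193): 010011111111111
Gen 6 (rule 154): 101111111111110
Gen 7 (rule 218): 001111111111111
Gen 8 (rule 193): 100111111111111
Gen 9 (rule 154): 011111111111110
Gen 10 (rule 218): 111111111111111
Gen 11 (rule 193): 011111111111111
Gen 12 (rule 154): 111111111111110
Gen 13 (rule 218): 111111111111111
Gen 14 (rule 193): 011111111111111
Gen 15 (rule 154): 111111111111110
Gen 16 (rule 218): 111111111111111
Gen 17 (rule 193): 011111111111111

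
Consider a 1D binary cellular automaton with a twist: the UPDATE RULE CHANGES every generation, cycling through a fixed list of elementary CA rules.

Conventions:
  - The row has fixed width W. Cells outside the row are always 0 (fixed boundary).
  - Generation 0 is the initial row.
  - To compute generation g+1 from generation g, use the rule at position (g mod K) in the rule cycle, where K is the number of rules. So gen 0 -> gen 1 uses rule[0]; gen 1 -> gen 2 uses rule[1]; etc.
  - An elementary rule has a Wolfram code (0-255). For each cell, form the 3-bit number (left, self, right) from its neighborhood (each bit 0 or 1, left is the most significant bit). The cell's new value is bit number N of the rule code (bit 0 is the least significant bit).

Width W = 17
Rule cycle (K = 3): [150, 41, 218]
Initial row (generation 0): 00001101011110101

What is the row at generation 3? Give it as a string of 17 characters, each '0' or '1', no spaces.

Gen 0: 00001101011110101
Gen 1 (rule 150): 00010001001100101
Gen 2 (rule 41): 11000100001000010
Gen 3 (rule 218): 11101010010100101

Answer: 11101010010100101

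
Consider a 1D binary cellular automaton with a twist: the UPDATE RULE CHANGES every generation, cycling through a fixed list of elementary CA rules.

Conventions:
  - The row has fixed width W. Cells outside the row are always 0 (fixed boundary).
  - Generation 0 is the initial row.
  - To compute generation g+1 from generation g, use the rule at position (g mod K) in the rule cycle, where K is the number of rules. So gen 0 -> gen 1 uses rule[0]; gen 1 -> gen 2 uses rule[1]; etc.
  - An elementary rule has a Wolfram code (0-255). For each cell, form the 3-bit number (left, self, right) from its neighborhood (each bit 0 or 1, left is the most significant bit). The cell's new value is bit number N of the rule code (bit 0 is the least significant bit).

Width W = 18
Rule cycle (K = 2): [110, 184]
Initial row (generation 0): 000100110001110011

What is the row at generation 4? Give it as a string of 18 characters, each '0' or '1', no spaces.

Gen 0: 000100110001110011
Gen 1 (rule 110): 001101110011010111
Gen 2 (rule 184): 001011101010101110
Gen 3 (rule 110): 011110111111111010
Gen 4 (rule 184): 011101111111110101

Answer: 011101111111110101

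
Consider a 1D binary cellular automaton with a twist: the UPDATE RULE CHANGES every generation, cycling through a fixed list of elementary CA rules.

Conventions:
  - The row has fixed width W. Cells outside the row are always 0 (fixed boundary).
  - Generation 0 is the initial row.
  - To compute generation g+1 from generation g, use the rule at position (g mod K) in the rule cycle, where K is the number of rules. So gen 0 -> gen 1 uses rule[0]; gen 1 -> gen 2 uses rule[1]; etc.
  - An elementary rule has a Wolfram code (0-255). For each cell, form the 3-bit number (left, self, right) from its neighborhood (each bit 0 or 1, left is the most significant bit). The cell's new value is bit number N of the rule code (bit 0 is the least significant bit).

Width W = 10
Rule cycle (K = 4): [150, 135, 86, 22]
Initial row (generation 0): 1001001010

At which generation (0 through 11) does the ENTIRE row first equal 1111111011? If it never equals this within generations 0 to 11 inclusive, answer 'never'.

Answer: 1

Derivation:
Gen 0: 1001001010
Gen 1 (rule 150): 1111111011
Gen 2 (rule 135): 0111110000
Gen 3 (rule 86): 1000011000
Gen 4 (rule 22): 1100100100
Gen 5 (rule 150): 0011111110
Gen 6 (rule 135): 1101111100
Gen 7 (rule 86): 0100000110
Gen 8 (rule 22): 1110001001
Gen 9 (rule 150): 0101011111
Gen 10 (rule 135): 1101001110
Gen 11 (rule 86): 0101110011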